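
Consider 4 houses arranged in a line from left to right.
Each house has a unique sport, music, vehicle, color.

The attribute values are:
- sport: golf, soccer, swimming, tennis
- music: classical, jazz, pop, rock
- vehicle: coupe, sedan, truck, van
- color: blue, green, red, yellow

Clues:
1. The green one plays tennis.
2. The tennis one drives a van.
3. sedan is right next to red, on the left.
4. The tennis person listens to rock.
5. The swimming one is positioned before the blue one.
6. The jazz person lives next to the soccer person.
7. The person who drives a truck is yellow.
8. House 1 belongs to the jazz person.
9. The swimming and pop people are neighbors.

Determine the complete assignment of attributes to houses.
Solution:

House | Sport | Music | Vehicle | Color
---------------------------------------
  1   | swimming | jazz | truck | yellow
  2   | soccer | pop | sedan | blue
  3   | golf | classical | coupe | red
  4   | tennis | rock | van | green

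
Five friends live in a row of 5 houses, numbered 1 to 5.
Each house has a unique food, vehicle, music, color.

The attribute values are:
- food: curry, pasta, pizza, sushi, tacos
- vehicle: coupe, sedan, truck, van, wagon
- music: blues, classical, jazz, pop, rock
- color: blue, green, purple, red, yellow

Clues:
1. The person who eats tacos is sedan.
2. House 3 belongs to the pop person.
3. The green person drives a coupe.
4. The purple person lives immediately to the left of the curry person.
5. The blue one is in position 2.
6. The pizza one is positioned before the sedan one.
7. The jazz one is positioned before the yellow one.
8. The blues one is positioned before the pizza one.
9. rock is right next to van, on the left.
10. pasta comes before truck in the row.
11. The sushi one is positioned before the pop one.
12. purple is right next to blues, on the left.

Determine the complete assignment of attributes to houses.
Solution:

House | Food | Vehicle | Music | Color
--------------------------------------
  1   | sushi | wagon | rock | purple
  2   | curry | van | blues | blue
  3   | pasta | coupe | pop | green
  4   | pizza | truck | jazz | red
  5   | tacos | sedan | classical | yellow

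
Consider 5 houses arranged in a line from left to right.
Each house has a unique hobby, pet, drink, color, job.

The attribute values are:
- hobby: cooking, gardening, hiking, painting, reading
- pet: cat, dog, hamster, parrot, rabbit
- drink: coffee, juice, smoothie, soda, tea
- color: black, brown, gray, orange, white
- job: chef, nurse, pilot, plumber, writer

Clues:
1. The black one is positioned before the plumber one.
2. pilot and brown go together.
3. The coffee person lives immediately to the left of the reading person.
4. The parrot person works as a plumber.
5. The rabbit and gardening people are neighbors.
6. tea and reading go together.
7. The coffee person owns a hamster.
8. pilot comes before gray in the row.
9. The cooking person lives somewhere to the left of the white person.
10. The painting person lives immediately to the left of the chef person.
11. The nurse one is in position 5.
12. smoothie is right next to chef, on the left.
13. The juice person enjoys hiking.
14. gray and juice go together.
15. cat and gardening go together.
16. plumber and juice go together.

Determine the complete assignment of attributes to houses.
Solution:

House | Hobby | Pet | Drink | Color | Job
-----------------------------------------
  1   | painting | rabbit | smoothie | brown | pilot
  2   | gardening | cat | soda | black | chef
  3   | hiking | parrot | juice | gray | plumber
  4   | cooking | hamster | coffee | orange | writer
  5   | reading | dog | tea | white | nurse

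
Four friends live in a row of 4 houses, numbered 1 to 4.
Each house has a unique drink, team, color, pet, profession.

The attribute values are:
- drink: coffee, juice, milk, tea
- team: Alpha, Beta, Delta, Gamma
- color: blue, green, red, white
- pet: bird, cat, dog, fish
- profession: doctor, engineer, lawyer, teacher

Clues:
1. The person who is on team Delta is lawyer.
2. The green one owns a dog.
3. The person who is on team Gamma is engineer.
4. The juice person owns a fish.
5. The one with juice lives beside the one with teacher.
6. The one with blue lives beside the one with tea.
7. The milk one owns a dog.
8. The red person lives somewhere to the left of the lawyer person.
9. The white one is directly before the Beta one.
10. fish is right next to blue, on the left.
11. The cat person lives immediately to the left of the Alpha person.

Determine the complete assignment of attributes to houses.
Solution:

House | Drink | Team | Color | Pet | Profession
-----------------------------------------------
  1   | juice | Gamma | white | fish | engineer
  2   | coffee | Beta | blue | cat | teacher
  3   | tea | Alpha | red | bird | doctor
  4   | milk | Delta | green | dog | lawyer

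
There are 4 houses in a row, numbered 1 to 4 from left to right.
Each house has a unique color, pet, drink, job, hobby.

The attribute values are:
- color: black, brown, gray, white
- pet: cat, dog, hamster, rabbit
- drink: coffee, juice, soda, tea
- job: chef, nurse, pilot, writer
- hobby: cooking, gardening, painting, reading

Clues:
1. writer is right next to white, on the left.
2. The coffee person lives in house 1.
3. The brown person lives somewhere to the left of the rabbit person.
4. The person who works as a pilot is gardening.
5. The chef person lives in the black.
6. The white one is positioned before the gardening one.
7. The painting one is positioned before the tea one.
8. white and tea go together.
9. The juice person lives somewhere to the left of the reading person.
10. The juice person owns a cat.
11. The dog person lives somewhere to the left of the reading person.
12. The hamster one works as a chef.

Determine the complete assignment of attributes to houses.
Solution:

House | Color | Pet | Drink | Job | Hobby
-----------------------------------------
  1   | brown | dog | coffee | writer | painting
  2   | white | rabbit | tea | nurse | cooking
  3   | gray | cat | juice | pilot | gardening
  4   | black | hamster | soda | chef | reading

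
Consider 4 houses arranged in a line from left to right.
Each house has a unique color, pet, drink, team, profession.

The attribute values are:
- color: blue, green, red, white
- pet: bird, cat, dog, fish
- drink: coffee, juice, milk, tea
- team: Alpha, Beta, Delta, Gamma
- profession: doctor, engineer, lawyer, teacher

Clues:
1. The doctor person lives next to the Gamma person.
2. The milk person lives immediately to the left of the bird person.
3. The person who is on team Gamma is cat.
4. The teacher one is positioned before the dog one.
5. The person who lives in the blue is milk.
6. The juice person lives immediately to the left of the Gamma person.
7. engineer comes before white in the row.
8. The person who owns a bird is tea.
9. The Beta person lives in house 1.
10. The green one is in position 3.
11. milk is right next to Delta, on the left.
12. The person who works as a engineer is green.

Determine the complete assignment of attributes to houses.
Solution:

House | Color | Pet | Drink | Team | Profession
-----------------------------------------------
  1   | red | fish | juice | Beta | doctor
  2   | blue | cat | milk | Gamma | teacher
  3   | green | bird | tea | Delta | engineer
  4   | white | dog | coffee | Alpha | lawyer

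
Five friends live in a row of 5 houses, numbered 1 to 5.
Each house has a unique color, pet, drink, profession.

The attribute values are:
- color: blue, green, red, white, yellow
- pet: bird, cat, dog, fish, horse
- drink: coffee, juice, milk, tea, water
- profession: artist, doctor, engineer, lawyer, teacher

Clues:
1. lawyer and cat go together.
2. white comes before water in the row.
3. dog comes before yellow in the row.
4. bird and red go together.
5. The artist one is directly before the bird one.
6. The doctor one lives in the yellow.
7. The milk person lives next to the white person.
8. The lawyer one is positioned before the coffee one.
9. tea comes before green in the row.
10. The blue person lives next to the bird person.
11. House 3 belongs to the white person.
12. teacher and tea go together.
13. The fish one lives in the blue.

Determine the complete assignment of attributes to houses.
Solution:

House | Color | Pet | Drink | Profession
----------------------------------------
  1   | blue | fish | juice | artist
  2   | red | bird | milk | engineer
  3   | white | dog | tea | teacher
  4   | green | cat | water | lawyer
  5   | yellow | horse | coffee | doctor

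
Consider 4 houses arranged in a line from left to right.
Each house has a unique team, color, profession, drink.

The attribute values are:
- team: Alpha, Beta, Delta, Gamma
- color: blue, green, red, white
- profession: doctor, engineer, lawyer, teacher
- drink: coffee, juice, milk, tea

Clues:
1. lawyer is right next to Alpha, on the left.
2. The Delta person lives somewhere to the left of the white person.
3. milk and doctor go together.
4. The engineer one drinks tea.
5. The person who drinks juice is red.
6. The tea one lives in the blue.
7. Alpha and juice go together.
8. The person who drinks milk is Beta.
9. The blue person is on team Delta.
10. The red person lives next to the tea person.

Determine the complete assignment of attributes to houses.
Solution:

House | Team | Color | Profession | Drink
-----------------------------------------
  1   | Gamma | green | lawyer | coffee
  2   | Alpha | red | teacher | juice
  3   | Delta | blue | engineer | tea
  4   | Beta | white | doctor | milk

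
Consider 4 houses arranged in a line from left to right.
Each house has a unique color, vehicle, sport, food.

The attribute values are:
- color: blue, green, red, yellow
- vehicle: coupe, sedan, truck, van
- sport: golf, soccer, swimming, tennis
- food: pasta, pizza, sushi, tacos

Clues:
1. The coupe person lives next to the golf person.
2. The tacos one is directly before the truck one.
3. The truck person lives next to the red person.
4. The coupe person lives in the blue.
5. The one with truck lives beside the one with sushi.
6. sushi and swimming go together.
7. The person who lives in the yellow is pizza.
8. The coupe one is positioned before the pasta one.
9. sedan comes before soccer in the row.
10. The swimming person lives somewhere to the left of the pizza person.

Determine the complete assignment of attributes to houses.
Solution:

House | Color | Vehicle | Sport | Food
--------------------------------------
  1   | blue | coupe | tennis | tacos
  2   | green | truck | golf | pasta
  3   | red | sedan | swimming | sushi
  4   | yellow | van | soccer | pizza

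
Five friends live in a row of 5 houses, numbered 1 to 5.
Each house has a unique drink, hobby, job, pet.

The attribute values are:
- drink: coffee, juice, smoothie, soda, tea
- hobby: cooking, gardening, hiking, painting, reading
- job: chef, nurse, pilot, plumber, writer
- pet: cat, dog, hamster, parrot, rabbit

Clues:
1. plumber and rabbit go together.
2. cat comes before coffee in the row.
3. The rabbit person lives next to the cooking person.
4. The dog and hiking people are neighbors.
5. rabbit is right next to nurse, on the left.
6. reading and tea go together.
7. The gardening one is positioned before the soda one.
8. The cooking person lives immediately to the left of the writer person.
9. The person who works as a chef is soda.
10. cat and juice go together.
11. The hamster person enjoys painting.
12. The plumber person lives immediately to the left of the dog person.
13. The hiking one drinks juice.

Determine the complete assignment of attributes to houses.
Solution:

House | Drink | Hobby | Job | Pet
---------------------------------
  1   | tea | reading | plumber | rabbit
  2   | smoothie | cooking | nurse | dog
  3   | juice | hiking | writer | cat
  4   | coffee | gardening | pilot | parrot
  5   | soda | painting | chef | hamster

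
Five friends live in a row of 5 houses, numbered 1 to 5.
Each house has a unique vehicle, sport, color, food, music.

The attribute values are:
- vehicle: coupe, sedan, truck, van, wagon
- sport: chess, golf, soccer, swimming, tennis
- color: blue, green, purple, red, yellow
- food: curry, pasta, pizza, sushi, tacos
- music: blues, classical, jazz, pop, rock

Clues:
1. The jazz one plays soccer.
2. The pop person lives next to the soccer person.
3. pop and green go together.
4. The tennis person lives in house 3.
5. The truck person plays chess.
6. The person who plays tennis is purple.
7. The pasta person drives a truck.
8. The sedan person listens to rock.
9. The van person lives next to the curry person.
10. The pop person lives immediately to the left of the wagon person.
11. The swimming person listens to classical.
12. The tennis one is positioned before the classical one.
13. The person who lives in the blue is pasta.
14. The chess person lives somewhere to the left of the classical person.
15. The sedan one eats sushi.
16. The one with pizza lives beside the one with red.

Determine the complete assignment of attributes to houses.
Solution:

House | Vehicle | Sport | Color | Food | Music
----------------------------------------------
  1   | van | golf | green | pizza | pop
  2   | wagon | soccer | red | curry | jazz
  3   | sedan | tennis | purple | sushi | rock
  4   | truck | chess | blue | pasta | blues
  5   | coupe | swimming | yellow | tacos | classical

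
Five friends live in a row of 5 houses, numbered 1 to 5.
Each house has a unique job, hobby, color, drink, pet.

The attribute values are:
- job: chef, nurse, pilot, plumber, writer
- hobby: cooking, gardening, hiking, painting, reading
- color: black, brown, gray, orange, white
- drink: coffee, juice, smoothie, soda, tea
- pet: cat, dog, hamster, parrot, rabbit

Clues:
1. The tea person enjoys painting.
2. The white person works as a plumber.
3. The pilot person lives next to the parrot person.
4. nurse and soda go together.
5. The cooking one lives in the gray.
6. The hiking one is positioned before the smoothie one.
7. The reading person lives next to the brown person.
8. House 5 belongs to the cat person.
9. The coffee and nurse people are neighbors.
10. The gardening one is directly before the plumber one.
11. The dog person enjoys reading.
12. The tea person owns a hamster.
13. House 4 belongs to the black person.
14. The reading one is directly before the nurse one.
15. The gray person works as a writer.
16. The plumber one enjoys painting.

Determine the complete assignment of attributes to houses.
Solution:

House | Job | Hobby | Color | Drink | Pet
-----------------------------------------
  1   | pilot | reading | orange | coffee | dog
  2   | nurse | gardening | brown | soda | parrot
  3   | plumber | painting | white | tea | hamster
  4   | chef | hiking | black | juice | rabbit
  5   | writer | cooking | gray | smoothie | cat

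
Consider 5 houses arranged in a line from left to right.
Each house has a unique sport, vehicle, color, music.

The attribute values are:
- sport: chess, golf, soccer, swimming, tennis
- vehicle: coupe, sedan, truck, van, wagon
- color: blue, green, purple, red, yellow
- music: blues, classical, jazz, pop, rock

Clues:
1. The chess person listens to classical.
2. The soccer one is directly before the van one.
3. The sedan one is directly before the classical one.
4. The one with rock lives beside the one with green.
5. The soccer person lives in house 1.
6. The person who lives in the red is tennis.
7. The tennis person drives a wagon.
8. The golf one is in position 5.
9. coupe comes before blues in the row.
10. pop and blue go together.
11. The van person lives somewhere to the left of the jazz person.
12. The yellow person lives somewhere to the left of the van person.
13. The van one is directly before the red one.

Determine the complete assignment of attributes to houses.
Solution:

House | Sport | Vehicle | Color | Music
---------------------------------------
  1   | soccer | sedan | yellow | rock
  2   | chess | van | green | classical
  3   | tennis | wagon | red | jazz
  4   | swimming | coupe | blue | pop
  5   | golf | truck | purple | blues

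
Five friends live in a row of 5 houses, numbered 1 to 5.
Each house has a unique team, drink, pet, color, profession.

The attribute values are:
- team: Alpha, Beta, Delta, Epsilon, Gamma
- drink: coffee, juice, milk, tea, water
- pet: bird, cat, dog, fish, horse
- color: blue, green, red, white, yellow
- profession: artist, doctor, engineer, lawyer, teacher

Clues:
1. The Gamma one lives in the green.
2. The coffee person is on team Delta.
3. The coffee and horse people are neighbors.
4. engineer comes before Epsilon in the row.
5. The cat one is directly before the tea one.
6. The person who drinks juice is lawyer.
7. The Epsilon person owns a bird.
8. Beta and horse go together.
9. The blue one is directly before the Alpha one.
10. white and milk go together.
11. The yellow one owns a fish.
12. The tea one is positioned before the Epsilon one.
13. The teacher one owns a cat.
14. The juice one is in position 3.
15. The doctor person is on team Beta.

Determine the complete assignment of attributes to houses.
Solution:

House | Team | Drink | Pet | Color | Profession
-----------------------------------------------
  1   | Delta | coffee | cat | red | teacher
  2   | Beta | tea | horse | blue | doctor
  3   | Alpha | juice | fish | yellow | lawyer
  4   | Gamma | water | dog | green | engineer
  5   | Epsilon | milk | bird | white | artist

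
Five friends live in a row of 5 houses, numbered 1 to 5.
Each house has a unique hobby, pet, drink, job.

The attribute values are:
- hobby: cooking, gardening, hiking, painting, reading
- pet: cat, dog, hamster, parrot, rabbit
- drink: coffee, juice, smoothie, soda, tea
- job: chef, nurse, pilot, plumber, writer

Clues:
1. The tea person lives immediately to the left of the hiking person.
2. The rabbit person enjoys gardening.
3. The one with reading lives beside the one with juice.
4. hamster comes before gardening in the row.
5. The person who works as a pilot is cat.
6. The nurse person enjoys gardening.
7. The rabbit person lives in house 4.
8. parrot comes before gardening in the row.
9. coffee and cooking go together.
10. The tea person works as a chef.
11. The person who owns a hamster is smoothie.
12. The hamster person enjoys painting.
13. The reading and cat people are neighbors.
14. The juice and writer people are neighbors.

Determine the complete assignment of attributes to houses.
Solution:

House | Hobby | Pet | Drink | Job
---------------------------------
  1   | reading | parrot | tea | chef
  2   | hiking | cat | juice | pilot
  3   | painting | hamster | smoothie | writer
  4   | gardening | rabbit | soda | nurse
  5   | cooking | dog | coffee | plumber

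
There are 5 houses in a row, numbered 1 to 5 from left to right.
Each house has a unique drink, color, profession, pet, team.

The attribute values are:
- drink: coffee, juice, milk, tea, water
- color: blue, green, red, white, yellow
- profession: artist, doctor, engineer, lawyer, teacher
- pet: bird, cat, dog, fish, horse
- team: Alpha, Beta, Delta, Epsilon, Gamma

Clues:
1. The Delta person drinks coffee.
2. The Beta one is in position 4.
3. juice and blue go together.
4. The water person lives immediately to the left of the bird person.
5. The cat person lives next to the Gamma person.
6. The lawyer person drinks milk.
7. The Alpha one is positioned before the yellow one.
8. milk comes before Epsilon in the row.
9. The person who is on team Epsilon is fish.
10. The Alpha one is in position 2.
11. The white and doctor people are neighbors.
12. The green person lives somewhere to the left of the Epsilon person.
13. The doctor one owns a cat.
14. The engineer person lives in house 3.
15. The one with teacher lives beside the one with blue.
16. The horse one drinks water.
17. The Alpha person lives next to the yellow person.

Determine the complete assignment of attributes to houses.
Solution:

House | Drink | Color | Profession | Pet | Team
-----------------------------------------------
  1   | coffee | white | teacher | dog | Delta
  2   | juice | blue | doctor | cat | Alpha
  3   | water | yellow | engineer | horse | Gamma
  4   | milk | green | lawyer | bird | Beta
  5   | tea | red | artist | fish | Epsilon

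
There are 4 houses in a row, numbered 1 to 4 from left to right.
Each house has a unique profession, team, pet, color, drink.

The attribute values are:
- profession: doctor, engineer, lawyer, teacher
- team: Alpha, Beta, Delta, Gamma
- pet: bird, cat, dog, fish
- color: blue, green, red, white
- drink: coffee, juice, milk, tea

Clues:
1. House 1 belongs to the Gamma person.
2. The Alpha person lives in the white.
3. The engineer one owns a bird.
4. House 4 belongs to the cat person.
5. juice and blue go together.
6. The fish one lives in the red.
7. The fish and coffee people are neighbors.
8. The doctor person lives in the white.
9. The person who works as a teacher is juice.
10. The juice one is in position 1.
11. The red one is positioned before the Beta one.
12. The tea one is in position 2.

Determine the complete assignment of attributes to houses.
Solution:

House | Profession | Team | Pet | Color | Drink
-----------------------------------------------
  1   | teacher | Gamma | dog | blue | juice
  2   | lawyer | Delta | fish | red | tea
  3   | engineer | Beta | bird | green | coffee
  4   | doctor | Alpha | cat | white | milk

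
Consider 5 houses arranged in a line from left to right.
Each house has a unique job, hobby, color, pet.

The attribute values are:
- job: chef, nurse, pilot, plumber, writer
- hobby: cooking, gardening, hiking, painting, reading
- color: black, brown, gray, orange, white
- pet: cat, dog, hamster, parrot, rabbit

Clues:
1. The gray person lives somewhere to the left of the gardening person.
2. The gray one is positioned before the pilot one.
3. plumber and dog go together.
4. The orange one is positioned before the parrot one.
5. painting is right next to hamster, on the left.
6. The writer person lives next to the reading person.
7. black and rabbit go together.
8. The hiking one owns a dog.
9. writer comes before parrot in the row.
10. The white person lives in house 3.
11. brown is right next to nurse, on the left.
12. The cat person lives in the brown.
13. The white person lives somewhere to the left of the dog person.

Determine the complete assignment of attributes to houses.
Solution:

House | Job | Hobby | Color | Pet
---------------------------------
  1   | writer | painting | brown | cat
  2   | nurse | reading | orange | hamster
  3   | chef | cooking | white | parrot
  4   | plumber | hiking | gray | dog
  5   | pilot | gardening | black | rabbit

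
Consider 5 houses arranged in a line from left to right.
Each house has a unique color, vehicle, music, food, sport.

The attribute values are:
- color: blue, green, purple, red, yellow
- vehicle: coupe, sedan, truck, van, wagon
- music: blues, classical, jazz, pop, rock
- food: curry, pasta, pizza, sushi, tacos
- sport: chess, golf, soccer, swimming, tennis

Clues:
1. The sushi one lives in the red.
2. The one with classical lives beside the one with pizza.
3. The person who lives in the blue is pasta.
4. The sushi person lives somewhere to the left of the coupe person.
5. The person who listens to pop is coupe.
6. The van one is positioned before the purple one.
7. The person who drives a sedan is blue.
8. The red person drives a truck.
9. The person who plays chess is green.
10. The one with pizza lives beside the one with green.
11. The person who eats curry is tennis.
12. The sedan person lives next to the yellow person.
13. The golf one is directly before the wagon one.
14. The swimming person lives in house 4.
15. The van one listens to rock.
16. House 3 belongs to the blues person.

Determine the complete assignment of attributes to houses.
Solution:

House | Color | Vehicle | Music | Food | Sport
----------------------------------------------
  1   | blue | sedan | classical | pasta | soccer
  2   | yellow | van | rock | pizza | golf
  3   | green | wagon | blues | tacos | chess
  4   | red | truck | jazz | sushi | swimming
  5   | purple | coupe | pop | curry | tennis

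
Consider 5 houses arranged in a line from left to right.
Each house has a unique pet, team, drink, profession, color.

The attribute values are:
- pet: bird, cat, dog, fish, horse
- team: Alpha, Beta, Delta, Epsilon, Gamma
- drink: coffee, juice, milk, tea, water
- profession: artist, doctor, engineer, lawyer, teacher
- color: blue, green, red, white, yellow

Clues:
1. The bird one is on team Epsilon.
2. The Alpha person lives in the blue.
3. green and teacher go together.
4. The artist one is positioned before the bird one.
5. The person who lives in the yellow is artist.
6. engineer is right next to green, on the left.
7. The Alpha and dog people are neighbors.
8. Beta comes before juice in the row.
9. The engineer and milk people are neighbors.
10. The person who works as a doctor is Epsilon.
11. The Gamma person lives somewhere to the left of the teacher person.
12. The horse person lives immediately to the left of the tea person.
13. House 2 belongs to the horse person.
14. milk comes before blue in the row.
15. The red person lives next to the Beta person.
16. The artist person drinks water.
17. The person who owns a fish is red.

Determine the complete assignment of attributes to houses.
Solution:

House | Pet | Team | Drink | Profession | Color
-----------------------------------------------
  1   | fish | Gamma | coffee | engineer | red
  2   | horse | Beta | milk | teacher | green
  3   | cat | Alpha | tea | lawyer | blue
  4   | dog | Delta | water | artist | yellow
  5   | bird | Epsilon | juice | doctor | white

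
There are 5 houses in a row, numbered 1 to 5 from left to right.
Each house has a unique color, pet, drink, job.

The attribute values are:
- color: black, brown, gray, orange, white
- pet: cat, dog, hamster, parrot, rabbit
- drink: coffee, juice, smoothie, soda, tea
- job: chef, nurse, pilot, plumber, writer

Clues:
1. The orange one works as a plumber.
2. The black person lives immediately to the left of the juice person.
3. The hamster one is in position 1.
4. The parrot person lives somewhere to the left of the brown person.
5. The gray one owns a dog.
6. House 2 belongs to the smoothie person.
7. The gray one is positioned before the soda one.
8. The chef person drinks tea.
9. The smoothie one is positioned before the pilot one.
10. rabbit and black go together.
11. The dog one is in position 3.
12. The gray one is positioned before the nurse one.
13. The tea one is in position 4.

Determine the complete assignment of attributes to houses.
Solution:

House | Color | Pet | Drink | Job
---------------------------------
  1   | orange | hamster | coffee | plumber
  2   | black | rabbit | smoothie | writer
  3   | gray | dog | juice | pilot
  4   | white | parrot | tea | chef
  5   | brown | cat | soda | nurse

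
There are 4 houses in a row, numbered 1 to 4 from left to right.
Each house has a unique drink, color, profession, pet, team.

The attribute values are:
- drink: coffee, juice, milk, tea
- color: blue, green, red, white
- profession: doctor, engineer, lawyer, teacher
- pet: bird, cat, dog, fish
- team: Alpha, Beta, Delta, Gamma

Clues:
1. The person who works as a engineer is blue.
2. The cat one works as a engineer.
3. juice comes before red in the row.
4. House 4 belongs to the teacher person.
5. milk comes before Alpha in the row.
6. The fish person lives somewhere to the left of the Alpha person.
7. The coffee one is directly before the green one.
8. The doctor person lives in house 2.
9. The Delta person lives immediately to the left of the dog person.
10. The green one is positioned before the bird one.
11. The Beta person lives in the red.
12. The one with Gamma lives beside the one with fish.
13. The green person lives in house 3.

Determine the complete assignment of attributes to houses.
Solution:

House | Drink | Color | Profession | Pet | Team
-----------------------------------------------
  1   | milk | blue | engineer | cat | Gamma
  2   | coffee | white | doctor | fish | Delta
  3   | juice | green | lawyer | dog | Alpha
  4   | tea | red | teacher | bird | Beta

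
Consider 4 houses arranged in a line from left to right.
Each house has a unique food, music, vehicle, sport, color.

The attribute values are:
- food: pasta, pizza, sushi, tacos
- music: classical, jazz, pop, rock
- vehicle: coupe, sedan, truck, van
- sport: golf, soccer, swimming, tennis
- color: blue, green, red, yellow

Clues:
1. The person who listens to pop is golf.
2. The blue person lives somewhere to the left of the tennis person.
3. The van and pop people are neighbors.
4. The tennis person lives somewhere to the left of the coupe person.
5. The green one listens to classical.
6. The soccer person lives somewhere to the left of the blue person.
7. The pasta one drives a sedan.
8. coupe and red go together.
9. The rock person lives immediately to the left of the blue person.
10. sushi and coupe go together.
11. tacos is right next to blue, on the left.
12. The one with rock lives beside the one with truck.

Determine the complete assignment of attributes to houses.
Solution:

House | Food | Music | Vehicle | Sport | Color
----------------------------------------------
  1   | tacos | rock | van | soccer | yellow
  2   | pizza | pop | truck | golf | blue
  3   | pasta | classical | sedan | tennis | green
  4   | sushi | jazz | coupe | swimming | red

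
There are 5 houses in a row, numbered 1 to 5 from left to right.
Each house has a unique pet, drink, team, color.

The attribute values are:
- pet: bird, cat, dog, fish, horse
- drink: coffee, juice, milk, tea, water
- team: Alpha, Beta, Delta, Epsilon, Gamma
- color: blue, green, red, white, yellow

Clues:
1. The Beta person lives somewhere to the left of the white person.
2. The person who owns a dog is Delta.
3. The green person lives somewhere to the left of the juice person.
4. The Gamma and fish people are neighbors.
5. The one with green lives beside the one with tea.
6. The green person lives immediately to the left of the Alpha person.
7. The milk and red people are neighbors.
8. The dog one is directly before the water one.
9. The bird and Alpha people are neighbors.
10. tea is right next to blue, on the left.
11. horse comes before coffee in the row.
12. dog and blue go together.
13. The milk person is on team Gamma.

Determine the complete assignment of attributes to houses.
Solution:

House | Pet | Drink | Team | Color
----------------------------------
  1   | bird | milk | Gamma | green
  2   | fish | tea | Alpha | red
  3   | dog | juice | Delta | blue
  4   | horse | water | Beta | yellow
  5   | cat | coffee | Epsilon | white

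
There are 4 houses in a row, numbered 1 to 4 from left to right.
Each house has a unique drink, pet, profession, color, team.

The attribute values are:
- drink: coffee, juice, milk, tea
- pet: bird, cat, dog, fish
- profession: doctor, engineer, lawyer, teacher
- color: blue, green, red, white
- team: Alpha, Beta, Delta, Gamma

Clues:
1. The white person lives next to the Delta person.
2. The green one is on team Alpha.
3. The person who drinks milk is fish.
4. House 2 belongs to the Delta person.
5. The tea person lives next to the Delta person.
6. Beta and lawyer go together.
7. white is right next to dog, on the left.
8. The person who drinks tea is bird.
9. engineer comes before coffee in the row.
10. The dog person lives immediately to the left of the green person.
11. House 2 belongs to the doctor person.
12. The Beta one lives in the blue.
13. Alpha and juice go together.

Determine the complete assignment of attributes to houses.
Solution:

House | Drink | Pet | Profession | Color | Team
-----------------------------------------------
  1   | tea | bird | engineer | white | Gamma
  2   | coffee | dog | doctor | red | Delta
  3   | juice | cat | teacher | green | Alpha
  4   | milk | fish | lawyer | blue | Beta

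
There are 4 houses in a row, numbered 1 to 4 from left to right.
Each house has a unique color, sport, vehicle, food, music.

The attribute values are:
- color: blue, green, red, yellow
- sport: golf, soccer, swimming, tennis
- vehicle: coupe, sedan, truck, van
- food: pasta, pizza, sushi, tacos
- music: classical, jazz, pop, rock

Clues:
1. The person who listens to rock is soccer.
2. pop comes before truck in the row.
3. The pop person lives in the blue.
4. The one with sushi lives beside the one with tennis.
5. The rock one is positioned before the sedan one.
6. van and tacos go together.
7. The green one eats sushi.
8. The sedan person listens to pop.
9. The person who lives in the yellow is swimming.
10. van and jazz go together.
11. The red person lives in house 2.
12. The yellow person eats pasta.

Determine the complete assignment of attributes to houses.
Solution:

House | Color | Sport | Vehicle | Food | Music
----------------------------------------------
  1   | green | soccer | coupe | sushi | rock
  2   | red | tennis | van | tacos | jazz
  3   | blue | golf | sedan | pizza | pop
  4   | yellow | swimming | truck | pasta | classical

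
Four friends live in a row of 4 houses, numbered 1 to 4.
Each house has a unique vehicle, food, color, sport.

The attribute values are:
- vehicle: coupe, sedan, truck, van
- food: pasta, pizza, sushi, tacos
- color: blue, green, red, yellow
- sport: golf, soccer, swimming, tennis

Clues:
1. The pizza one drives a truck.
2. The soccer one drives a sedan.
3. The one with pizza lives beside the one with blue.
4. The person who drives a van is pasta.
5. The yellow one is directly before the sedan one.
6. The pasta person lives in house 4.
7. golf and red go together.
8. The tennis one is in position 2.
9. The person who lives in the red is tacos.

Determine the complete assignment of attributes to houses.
Solution:

House | Vehicle | Food | Color | Sport
--------------------------------------
  1   | coupe | tacos | red | golf
  2   | truck | pizza | yellow | tennis
  3   | sedan | sushi | blue | soccer
  4   | van | pasta | green | swimming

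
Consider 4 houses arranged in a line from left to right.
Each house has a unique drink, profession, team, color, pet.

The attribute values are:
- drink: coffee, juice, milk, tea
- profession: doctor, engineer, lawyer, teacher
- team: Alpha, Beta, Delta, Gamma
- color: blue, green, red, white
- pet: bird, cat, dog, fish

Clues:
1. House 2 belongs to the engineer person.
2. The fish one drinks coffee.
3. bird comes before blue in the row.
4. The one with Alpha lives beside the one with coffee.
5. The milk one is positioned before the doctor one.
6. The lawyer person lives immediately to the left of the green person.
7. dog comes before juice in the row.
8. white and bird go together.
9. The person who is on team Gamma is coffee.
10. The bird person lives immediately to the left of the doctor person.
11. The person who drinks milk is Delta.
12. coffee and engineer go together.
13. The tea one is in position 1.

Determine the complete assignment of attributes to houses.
Solution:

House | Drink | Profession | Team | Color | Pet
-----------------------------------------------
  1   | tea | lawyer | Alpha | red | dog
  2   | coffee | engineer | Gamma | green | fish
  3   | milk | teacher | Delta | white | bird
  4   | juice | doctor | Beta | blue | cat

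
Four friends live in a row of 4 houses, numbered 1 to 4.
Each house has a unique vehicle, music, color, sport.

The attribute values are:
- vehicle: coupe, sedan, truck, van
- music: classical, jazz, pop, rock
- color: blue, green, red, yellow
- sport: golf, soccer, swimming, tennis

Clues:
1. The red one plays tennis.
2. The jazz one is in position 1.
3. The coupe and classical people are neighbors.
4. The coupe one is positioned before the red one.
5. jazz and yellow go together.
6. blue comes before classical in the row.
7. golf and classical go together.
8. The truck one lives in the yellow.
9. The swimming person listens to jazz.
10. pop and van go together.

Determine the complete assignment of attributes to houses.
Solution:

House | Vehicle | Music | Color | Sport
---------------------------------------
  1   | truck | jazz | yellow | swimming
  2   | coupe | rock | blue | soccer
  3   | sedan | classical | green | golf
  4   | van | pop | red | tennis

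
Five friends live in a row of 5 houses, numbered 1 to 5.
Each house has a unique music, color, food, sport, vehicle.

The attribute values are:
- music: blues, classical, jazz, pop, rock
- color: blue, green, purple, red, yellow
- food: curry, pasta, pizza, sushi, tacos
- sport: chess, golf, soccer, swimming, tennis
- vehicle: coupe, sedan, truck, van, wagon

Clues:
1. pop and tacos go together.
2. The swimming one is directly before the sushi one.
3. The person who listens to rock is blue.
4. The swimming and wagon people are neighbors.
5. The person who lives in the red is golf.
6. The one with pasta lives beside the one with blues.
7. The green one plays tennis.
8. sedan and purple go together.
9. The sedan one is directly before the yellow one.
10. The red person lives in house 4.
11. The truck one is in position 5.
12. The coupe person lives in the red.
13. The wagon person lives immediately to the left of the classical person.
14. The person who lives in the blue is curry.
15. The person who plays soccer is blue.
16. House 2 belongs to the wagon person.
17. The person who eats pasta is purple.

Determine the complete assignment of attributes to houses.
Solution:

House | Music | Color | Food | Sport | Vehicle
----------------------------------------------
  1   | jazz | purple | pasta | swimming | sedan
  2   | blues | yellow | sushi | chess | wagon
  3   | classical | green | pizza | tennis | van
  4   | pop | red | tacos | golf | coupe
  5   | rock | blue | curry | soccer | truck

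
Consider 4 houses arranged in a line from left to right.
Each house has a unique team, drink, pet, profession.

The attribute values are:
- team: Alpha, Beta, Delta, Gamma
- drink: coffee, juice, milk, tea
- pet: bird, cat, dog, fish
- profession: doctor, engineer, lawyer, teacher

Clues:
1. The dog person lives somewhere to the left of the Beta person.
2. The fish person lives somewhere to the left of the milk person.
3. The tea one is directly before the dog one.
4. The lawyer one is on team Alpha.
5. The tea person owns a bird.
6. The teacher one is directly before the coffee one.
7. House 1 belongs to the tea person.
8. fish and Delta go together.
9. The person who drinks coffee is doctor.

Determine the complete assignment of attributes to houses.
Solution:

House | Team | Drink | Pet | Profession
---------------------------------------
  1   | Alpha | tea | bird | lawyer
  2   | Gamma | juice | dog | teacher
  3   | Delta | coffee | fish | doctor
  4   | Beta | milk | cat | engineer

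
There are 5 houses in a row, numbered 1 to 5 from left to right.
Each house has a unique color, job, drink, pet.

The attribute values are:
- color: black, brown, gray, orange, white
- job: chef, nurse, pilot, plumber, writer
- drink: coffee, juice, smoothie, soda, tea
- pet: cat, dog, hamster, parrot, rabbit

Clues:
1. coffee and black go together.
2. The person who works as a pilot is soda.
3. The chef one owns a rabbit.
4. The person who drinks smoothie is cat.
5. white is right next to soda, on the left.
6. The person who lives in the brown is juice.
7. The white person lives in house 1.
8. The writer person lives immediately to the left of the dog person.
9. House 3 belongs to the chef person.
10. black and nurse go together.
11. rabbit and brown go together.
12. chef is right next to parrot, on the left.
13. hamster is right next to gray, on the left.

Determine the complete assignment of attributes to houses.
Solution:

House | Color | Job | Drink | Pet
---------------------------------
  1   | white | writer | tea | hamster
  2   | gray | pilot | soda | dog
  3   | brown | chef | juice | rabbit
  4   | black | nurse | coffee | parrot
  5   | orange | plumber | smoothie | cat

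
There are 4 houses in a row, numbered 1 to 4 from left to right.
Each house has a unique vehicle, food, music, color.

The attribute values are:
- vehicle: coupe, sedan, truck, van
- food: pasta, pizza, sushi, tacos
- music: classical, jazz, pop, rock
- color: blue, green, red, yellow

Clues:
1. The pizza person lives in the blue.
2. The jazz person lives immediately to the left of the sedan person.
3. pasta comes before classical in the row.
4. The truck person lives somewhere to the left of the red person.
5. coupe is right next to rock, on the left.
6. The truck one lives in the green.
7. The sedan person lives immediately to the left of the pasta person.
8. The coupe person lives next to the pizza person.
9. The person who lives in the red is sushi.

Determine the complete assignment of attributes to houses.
Solution:

House | Vehicle | Food | Music | Color
--------------------------------------
  1   | coupe | tacos | jazz | yellow
  2   | sedan | pizza | rock | blue
  3   | truck | pasta | pop | green
  4   | van | sushi | classical | red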